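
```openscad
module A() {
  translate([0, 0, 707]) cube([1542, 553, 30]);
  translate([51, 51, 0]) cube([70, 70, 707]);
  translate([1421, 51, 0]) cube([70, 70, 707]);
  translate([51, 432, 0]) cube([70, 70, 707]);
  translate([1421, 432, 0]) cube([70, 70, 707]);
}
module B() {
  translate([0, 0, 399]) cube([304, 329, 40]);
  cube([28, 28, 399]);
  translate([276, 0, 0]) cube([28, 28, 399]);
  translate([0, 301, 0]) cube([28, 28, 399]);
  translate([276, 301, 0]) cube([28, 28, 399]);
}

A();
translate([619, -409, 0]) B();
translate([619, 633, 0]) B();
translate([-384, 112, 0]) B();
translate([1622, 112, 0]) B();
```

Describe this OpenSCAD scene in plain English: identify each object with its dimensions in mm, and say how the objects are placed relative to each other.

A is a table: top 1542 mm (x) × 553 mm (y), 30 mm thick, upper face at z = 737 mm, on four 70×70 mm square legs, each inset 51 mm from the nearest pair of top edges, running from z = 0 to the bottom of the top.

B is a four-legged stool. The seat is a 304×329×40 mm slab whose top surface is at z = 439 mm; four square legs, each 28×28 mm in cross-section, run from the floor (z = 0) to the underside of the seat, each flush with a corner of the seat.

Four stools sit around the table at the −y, +y, −x, +x sides.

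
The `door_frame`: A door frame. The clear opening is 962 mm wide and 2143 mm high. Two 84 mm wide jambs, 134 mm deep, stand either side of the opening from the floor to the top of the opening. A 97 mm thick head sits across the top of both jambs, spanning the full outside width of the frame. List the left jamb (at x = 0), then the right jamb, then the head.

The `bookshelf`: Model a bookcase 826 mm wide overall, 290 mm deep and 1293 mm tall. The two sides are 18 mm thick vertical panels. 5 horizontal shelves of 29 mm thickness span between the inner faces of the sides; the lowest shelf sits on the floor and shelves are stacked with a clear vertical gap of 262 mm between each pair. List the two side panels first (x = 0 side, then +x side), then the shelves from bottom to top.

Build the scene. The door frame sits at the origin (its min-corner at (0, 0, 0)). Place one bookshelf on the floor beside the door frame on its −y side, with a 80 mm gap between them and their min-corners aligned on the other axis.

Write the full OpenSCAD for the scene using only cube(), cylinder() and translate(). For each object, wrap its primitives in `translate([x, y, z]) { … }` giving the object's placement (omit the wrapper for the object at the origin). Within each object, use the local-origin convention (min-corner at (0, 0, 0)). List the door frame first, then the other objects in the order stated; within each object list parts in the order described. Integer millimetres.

cube([84, 134, 2143]);
translate([1046, 0, 0]) cube([84, 134, 2143]);
translate([0, 0, 2143]) cube([1130, 134, 97]);
translate([0, -370, 0]) {
  cube([18, 290, 1293]);
  translate([808, 0, 0]) cube([18, 290, 1293]);
  translate([18, 0, 0]) cube([790, 290, 29]);
  translate([18, 0, 291]) cube([790, 290, 29]);
  translate([18, 0, 582]) cube([790, 290, 29]);
  translate([18, 0, 873]) cube([790, 290, 29]);
  translate([18, 0, 1164]) cube([790, 290, 29]);
}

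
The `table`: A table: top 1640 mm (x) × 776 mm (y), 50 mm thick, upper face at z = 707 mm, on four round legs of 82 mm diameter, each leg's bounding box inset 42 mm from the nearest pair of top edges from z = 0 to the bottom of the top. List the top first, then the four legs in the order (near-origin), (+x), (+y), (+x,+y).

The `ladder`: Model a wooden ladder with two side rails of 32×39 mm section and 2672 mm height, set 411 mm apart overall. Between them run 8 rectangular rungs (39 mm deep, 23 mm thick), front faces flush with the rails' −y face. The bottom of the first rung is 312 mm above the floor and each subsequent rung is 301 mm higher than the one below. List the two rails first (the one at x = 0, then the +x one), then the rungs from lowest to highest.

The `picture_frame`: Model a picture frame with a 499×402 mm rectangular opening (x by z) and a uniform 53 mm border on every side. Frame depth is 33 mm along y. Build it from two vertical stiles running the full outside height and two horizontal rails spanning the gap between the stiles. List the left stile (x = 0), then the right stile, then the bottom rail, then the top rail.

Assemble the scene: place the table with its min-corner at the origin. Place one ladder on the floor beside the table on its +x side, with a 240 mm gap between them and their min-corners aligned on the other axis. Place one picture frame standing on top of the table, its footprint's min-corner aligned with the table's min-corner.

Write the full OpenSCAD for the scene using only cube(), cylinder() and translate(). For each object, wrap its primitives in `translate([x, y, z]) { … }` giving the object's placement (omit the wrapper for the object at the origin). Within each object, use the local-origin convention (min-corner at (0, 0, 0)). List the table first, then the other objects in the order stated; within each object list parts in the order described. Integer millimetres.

translate([0, 0, 657]) cube([1640, 776, 50]);
translate([83, 83, 0]) cylinder(h = 657, r = 41);
translate([1557, 83, 0]) cylinder(h = 657, r = 41);
translate([83, 693, 0]) cylinder(h = 657, r = 41);
translate([1557, 693, 0]) cylinder(h = 657, r = 41);
translate([1880, 0, 0]) {
  cube([32, 39, 2672]);
  translate([379, 0, 0]) cube([32, 39, 2672]);
  translate([32, 0, 312]) cube([347, 39, 23]);
  translate([32, 0, 613]) cube([347, 39, 23]);
  translate([32, 0, 914]) cube([347, 39, 23]);
  translate([32, 0, 1215]) cube([347, 39, 23]);
  translate([32, 0, 1516]) cube([347, 39, 23]);
  translate([32, 0, 1817]) cube([347, 39, 23]);
  translate([32, 0, 2118]) cube([347, 39, 23]);
  translate([32, 0, 2419]) cube([347, 39, 23]);
}
translate([0, 0, 707]) {
  cube([53, 33, 508]);
  translate([552, 0, 0]) cube([53, 33, 508]);
  translate([53, 0, 0]) cube([499, 33, 53]);
  translate([53, 0, 455]) cube([499, 33, 53]);
}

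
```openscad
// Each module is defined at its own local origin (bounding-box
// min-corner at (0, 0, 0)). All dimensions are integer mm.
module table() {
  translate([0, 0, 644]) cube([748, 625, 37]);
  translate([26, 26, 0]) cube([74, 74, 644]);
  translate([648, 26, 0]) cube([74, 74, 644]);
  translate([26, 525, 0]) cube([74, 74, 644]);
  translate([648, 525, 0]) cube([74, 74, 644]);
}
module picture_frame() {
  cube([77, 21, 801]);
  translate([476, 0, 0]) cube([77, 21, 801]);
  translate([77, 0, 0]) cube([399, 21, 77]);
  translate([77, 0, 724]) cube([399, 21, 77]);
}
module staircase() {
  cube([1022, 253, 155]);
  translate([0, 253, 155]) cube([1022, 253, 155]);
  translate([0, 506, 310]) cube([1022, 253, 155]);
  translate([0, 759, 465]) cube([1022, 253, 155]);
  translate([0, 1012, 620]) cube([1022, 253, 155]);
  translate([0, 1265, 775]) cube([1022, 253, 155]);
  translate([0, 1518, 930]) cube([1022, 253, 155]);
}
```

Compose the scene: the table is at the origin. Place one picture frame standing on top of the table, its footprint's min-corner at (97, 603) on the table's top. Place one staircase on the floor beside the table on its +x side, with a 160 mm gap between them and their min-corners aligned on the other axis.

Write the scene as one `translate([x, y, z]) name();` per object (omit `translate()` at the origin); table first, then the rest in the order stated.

table();
translate([97, 603, 681]) picture_frame();
translate([908, 0, 0]) staircase();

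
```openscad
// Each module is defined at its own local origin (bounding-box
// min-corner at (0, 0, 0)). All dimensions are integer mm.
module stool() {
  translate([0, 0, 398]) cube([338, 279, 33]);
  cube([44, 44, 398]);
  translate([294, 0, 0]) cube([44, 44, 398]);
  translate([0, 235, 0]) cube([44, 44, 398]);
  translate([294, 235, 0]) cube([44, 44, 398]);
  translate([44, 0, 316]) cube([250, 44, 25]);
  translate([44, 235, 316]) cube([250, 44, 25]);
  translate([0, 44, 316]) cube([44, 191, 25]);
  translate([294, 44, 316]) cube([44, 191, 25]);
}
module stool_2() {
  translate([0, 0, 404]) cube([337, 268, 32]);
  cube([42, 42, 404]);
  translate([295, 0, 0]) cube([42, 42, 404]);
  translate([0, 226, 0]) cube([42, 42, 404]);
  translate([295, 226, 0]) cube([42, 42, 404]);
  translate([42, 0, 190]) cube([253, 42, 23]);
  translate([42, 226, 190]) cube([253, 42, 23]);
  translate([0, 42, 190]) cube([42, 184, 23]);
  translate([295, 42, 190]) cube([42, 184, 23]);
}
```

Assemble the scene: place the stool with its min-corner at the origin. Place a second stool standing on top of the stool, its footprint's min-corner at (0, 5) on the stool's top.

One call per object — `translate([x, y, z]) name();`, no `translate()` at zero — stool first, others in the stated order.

stool();
translate([0, 5, 431]) stool_2();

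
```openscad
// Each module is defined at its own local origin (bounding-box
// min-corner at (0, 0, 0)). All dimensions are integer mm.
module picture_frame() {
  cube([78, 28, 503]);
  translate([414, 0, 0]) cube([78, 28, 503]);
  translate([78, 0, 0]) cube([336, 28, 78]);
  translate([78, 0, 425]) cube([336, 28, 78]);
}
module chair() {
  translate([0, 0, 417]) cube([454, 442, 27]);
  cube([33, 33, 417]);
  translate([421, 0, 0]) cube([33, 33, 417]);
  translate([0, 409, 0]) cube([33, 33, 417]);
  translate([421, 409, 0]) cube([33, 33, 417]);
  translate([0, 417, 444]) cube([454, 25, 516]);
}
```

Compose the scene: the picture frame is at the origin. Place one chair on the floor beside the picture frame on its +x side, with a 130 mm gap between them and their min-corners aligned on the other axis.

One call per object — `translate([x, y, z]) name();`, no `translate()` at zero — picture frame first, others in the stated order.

picture_frame();
translate([622, 0, 0]) chair();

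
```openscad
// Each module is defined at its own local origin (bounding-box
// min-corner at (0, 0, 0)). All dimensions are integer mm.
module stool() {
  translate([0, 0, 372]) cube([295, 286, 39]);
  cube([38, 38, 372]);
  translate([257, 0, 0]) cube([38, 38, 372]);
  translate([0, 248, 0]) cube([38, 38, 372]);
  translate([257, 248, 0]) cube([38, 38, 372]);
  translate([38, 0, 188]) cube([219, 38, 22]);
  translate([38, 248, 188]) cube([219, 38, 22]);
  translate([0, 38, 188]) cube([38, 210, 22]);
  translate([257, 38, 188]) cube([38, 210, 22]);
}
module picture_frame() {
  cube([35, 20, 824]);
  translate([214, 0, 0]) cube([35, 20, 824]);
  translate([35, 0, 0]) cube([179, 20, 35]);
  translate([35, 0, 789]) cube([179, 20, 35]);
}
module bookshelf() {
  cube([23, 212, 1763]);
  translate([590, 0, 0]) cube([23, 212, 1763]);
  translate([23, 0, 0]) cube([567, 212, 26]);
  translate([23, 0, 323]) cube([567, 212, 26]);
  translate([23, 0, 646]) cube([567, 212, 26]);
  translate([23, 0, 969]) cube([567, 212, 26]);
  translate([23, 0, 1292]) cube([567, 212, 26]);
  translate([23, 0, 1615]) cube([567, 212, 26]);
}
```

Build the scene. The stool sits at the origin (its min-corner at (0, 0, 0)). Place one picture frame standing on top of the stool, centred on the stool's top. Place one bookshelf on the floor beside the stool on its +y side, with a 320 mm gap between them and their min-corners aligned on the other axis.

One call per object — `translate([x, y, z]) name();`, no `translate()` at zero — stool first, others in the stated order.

stool();
translate([23, 133, 411]) picture_frame();
translate([0, 606, 0]) bookshelf();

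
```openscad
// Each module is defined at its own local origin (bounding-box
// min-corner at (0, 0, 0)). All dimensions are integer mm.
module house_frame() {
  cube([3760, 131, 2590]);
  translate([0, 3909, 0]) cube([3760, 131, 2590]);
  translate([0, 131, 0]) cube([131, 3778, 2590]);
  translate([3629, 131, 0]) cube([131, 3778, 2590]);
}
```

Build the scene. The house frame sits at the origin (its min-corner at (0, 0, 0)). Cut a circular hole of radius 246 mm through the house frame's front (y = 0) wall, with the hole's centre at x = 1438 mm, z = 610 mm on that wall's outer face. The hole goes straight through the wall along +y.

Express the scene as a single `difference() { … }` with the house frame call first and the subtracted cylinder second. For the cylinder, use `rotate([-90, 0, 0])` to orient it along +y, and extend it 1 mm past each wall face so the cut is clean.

difference() {
  house_frame();
  translate([1438, -1, 610]) rotate([-90, 0, 0]) cylinder(h = 133, r = 246);
}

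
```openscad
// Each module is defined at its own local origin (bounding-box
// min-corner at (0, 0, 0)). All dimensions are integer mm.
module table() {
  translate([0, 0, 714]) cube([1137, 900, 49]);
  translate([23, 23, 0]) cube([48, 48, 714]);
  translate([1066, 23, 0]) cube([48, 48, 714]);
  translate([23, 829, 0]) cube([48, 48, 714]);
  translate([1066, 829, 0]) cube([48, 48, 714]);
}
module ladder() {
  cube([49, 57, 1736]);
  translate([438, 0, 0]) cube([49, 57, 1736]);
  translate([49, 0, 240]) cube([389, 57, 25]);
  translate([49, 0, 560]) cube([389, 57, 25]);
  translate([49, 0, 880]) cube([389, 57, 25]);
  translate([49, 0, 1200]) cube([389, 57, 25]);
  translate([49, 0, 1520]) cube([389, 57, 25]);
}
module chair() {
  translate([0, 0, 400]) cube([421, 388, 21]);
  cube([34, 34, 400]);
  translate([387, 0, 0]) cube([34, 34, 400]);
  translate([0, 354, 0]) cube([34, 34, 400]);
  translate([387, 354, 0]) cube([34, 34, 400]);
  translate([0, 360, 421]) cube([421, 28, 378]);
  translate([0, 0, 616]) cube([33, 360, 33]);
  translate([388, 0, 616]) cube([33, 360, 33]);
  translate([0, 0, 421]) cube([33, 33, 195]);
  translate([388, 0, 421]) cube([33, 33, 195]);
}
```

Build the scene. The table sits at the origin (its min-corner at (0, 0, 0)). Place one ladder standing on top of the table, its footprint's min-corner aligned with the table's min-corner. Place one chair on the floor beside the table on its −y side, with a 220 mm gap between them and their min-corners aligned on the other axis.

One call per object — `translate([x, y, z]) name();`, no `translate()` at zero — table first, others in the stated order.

table();
translate([0, 0, 763]) ladder();
translate([0, -608, 0]) chair();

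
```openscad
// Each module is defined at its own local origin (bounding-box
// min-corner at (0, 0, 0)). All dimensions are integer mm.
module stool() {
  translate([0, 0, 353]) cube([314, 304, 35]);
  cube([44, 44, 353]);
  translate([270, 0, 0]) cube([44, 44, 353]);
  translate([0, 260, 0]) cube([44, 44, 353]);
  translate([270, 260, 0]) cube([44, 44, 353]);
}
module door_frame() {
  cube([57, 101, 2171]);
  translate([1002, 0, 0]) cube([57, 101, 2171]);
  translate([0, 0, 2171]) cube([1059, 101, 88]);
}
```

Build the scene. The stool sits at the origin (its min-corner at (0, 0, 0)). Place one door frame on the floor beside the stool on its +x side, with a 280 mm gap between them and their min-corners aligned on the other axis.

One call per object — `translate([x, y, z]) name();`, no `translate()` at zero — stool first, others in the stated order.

stool();
translate([594, 0, 0]) door_frame();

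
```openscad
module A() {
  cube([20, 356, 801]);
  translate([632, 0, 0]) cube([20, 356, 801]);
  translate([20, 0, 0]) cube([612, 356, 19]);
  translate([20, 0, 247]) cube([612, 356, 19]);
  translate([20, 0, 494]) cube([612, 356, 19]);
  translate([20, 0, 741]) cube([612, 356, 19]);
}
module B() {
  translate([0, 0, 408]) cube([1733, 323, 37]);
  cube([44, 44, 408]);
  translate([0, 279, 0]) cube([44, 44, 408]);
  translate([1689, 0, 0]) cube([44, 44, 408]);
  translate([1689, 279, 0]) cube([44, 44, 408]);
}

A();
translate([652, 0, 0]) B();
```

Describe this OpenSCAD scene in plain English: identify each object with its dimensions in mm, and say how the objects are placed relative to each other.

A is an open bookshelf. Two side panels, each 20 mm thick, 356 mm deep and 801 mm tall, stand 652 mm apart (outside-to-outside). Between them sit 4 shelves, each 19 mm thick and 356 mm deep, spanning the full gap between the sides. The bottom shelf rests on the floor (its underside at z = 0) and the clear gap between one shelf's top and the next shelf's underside is 228 mm.

B is a long wooden bench with a 1733 mm (x) × 323 mm (y) seat, 37 mm thick, its top surface 445 mm above the floor. Four 44 mm square legs at the seat corners, flush with the edges, run from z = 0 to the seat underside.

The bench is against the bookshelf's +x side, with their −y faces flush.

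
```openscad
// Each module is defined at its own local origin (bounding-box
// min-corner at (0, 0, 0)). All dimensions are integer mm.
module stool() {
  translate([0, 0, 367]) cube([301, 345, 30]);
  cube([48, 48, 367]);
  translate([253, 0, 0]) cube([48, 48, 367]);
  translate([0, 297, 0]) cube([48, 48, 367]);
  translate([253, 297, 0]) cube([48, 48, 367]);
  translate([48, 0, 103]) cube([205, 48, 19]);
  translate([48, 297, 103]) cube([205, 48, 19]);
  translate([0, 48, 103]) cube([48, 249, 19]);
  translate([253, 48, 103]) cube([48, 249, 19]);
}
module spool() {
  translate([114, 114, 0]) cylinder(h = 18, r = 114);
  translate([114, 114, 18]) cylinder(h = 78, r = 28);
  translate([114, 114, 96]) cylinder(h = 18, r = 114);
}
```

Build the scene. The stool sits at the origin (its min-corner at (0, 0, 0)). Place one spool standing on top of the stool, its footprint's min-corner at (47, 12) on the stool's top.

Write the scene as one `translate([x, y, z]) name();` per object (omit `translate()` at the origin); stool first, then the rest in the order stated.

stool();
translate([47, 12, 397]) spool();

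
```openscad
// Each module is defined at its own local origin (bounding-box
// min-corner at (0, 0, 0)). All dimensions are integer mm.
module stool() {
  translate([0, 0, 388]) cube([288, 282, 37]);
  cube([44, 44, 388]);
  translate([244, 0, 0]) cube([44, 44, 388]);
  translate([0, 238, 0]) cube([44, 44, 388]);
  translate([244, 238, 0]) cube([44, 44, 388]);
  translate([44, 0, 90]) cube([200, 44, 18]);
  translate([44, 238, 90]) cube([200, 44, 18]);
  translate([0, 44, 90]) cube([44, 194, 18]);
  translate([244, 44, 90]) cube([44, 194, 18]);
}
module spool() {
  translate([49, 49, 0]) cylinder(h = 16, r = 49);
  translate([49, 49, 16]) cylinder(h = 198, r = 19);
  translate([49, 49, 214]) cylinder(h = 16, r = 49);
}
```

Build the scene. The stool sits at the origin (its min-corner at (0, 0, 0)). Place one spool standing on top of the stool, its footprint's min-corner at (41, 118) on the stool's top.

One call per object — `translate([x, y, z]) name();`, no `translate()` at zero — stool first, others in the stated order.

stool();
translate([41, 118, 425]) spool();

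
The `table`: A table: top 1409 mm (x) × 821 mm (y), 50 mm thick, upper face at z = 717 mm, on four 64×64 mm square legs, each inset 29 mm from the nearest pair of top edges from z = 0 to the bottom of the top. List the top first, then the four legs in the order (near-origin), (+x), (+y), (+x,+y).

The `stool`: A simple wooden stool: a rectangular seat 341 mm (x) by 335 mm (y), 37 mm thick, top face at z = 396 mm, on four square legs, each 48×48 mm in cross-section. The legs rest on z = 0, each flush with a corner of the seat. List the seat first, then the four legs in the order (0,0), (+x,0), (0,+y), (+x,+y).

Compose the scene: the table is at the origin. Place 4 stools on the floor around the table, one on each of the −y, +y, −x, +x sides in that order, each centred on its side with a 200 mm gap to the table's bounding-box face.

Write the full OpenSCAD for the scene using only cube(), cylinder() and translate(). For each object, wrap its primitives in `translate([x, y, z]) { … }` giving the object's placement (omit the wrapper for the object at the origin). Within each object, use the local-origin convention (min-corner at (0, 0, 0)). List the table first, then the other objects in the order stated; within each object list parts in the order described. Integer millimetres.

translate([0, 0, 667]) cube([1409, 821, 50]);
translate([29, 29, 0]) cube([64, 64, 667]);
translate([1316, 29, 0]) cube([64, 64, 667]);
translate([29, 728, 0]) cube([64, 64, 667]);
translate([1316, 728, 0]) cube([64, 64, 667]);
translate([534, -535, 0]) {
  translate([0, 0, 359]) cube([341, 335, 37]);
  cube([48, 48, 359]);
  translate([293, 0, 0]) cube([48, 48, 359]);
  translate([0, 287, 0]) cube([48, 48, 359]);
  translate([293, 287, 0]) cube([48, 48, 359]);
}
translate([534, 1021, 0]) {
  translate([0, 0, 359]) cube([341, 335, 37]);
  cube([48, 48, 359]);
  translate([293, 0, 0]) cube([48, 48, 359]);
  translate([0, 287, 0]) cube([48, 48, 359]);
  translate([293, 287, 0]) cube([48, 48, 359]);
}
translate([-541, 243, 0]) {
  translate([0, 0, 359]) cube([341, 335, 37]);
  cube([48, 48, 359]);
  translate([293, 0, 0]) cube([48, 48, 359]);
  translate([0, 287, 0]) cube([48, 48, 359]);
  translate([293, 287, 0]) cube([48, 48, 359]);
}
translate([1609, 243, 0]) {
  translate([0, 0, 359]) cube([341, 335, 37]);
  cube([48, 48, 359]);
  translate([293, 0, 0]) cube([48, 48, 359]);
  translate([0, 287, 0]) cube([48, 48, 359]);
  translate([293, 287, 0]) cube([48, 48, 359]);
}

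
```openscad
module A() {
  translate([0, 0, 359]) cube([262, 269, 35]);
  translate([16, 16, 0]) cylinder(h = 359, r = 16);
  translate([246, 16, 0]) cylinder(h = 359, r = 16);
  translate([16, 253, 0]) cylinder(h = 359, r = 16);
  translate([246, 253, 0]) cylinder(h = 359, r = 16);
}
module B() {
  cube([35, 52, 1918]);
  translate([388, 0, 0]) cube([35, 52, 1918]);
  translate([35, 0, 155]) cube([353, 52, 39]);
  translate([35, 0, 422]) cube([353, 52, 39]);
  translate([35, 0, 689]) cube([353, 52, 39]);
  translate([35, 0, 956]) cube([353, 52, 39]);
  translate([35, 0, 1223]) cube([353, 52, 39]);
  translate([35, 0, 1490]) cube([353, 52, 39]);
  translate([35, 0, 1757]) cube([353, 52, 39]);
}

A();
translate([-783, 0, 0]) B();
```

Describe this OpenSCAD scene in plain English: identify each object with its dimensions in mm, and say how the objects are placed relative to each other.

A is a four-legged stool. The seat is a 262×269×35 mm slab whose top surface is at z = 394 mm; four round legs, each 32 mm in diameter, run from the floor (z = 0) to the underside of the seat, each leg's axis is inset half a diameter from the nearest pair of seat edges (so the leg's bounding box is flush with the corner).

B is a straight ladder. Two 35×52 mm vertical rails, 1918 mm tall, stand 423 mm apart (outside-to-outside) with their front faces coplanar on the −y side. 7 rungs, each 52 mm deep and 39 mm tall, span between the inner faces of the rails, front faces flush with the rails. The lowest rung's underside is at z = 155 mm and rungs are spaced 267 mm apart (underside to underside).

The ladder is on the floor beside the stool on its −x side.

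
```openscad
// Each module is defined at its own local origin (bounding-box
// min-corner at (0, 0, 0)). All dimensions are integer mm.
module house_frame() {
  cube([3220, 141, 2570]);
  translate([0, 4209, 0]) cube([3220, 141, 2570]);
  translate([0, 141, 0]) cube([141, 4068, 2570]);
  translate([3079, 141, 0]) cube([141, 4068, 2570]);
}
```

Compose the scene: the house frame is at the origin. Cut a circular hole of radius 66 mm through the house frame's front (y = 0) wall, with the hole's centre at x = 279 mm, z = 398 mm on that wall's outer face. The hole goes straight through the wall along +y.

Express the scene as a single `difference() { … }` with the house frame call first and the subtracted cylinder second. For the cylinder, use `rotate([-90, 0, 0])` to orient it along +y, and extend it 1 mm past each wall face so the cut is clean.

difference() {
  house_frame();
  translate([279, -1, 398]) rotate([-90, 0, 0]) cylinder(h = 143, r = 66);
}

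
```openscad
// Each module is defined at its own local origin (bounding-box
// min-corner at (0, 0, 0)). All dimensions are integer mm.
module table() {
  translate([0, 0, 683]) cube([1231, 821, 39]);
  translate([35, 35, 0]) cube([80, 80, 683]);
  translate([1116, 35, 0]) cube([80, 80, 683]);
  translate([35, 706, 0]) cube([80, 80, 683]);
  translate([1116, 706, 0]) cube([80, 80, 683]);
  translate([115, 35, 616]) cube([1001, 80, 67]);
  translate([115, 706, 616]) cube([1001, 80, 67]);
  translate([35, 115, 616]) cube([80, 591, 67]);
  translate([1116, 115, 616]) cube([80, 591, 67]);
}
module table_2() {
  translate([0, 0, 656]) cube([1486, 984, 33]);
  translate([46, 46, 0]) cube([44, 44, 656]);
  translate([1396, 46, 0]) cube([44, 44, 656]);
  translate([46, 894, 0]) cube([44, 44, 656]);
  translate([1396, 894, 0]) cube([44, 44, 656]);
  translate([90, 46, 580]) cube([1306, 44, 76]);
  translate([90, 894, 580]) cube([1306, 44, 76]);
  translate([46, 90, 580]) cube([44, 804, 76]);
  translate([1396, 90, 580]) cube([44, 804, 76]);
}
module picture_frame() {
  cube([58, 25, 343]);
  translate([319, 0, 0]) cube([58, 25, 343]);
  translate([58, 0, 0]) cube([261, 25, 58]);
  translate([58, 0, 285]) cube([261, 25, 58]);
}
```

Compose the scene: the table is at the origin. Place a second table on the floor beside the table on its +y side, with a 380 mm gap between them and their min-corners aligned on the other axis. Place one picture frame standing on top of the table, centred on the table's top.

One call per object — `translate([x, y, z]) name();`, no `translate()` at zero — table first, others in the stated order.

table();
translate([0, 1201, 0]) table_2();
translate([427, 398, 722]) picture_frame();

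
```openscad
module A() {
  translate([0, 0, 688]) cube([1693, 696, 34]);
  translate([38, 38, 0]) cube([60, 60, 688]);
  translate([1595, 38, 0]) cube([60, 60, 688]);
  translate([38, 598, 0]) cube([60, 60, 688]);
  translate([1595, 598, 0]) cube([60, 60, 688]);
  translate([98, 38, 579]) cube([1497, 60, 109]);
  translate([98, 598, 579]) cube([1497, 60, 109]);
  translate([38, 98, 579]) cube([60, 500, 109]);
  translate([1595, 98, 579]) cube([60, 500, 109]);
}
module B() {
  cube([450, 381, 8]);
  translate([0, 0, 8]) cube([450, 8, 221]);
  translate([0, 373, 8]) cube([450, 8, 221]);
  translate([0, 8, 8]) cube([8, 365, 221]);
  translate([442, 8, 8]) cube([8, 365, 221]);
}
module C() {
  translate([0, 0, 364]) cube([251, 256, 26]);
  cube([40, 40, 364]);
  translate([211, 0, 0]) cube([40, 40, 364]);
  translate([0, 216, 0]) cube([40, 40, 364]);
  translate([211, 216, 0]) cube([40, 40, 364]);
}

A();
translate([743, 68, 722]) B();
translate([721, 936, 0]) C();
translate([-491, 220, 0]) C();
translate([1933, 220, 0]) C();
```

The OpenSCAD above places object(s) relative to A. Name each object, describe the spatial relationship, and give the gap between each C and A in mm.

A is a table. B is an open box. C is a stool. The open box is on top of the table. Three stools sit around the table at the +y, −x, +x sides. The gap between each stool and the table is 240 mm.

Each stool's nearest face is 240 mm from the table's bounding box.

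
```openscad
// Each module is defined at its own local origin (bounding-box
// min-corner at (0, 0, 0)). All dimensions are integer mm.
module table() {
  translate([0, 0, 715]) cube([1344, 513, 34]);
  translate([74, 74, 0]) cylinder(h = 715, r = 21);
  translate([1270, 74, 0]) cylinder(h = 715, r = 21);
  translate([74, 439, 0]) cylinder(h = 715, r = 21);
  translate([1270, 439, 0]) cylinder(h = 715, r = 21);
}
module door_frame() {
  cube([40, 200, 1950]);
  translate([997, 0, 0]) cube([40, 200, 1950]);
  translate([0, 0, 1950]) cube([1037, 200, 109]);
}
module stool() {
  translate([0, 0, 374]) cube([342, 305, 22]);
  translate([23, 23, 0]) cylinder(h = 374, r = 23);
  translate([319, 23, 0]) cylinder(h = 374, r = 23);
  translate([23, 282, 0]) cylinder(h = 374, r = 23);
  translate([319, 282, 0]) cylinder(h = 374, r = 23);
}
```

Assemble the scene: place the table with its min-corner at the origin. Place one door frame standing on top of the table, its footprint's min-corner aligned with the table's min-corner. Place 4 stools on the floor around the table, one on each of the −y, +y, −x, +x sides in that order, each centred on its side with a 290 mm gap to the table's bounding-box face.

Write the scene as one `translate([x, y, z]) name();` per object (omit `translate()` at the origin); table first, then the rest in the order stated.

table();
translate([0, 0, 749]) door_frame();
translate([501, -595, 0]) stool();
translate([501, 803, 0]) stool();
translate([-632, 104, 0]) stool();
translate([1634, 104, 0]) stool();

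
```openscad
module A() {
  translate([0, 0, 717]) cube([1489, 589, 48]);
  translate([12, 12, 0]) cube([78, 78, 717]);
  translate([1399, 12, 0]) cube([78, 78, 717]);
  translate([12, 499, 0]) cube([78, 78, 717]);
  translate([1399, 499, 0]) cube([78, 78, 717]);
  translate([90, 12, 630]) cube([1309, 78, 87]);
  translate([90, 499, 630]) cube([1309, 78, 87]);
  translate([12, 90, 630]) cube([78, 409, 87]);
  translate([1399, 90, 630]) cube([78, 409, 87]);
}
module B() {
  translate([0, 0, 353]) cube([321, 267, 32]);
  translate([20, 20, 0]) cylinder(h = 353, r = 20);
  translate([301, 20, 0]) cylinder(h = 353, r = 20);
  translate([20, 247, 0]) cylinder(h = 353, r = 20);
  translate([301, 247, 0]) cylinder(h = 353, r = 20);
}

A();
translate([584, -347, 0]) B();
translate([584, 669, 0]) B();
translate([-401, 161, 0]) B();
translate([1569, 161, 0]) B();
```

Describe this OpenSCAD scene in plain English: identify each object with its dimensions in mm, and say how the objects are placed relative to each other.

A is a table: top 1489 mm (x) × 589 mm (y), 48 mm thick, upper face at z = 765 mm, on four 78×78 mm square legs, each inset 12 mm from the nearest pair of top edges, running from z = 0 to the bottom of the top. Four apron rails, 78 mm thick and 87 mm tall, run between adjacent legs with their top edges flush with the underside of the top and their outer faces flush with the legs' outer faces.

B is a four-legged stool. The seat is a 321×267×32 mm slab whose top surface is at z = 385 mm; four round legs, each 40 mm in diameter, run from the floor (z = 0) to the underside of the seat, each leg's axis is inset half a diameter from the nearest pair of seat edges (so the leg's bounding box is flush with the corner).

Four stools sit around the table at the −y, +y, −x, +x sides.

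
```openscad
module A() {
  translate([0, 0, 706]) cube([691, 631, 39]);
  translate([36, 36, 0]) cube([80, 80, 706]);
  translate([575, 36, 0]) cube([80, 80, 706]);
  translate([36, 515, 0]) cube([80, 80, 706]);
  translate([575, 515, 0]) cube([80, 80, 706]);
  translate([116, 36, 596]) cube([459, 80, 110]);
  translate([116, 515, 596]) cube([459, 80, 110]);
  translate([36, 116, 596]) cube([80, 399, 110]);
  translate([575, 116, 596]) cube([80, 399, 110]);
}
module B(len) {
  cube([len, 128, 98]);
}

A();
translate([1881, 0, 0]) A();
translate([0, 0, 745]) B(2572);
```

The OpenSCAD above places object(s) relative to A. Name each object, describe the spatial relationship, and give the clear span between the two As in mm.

A is a table. B is a beam. A beam spans the tops of two tables. The clear span between the two tables is 1190 mm.

Second table starts at x = 1881; first ends at x = 691; clear span = 1881 − 691 = 1190 mm.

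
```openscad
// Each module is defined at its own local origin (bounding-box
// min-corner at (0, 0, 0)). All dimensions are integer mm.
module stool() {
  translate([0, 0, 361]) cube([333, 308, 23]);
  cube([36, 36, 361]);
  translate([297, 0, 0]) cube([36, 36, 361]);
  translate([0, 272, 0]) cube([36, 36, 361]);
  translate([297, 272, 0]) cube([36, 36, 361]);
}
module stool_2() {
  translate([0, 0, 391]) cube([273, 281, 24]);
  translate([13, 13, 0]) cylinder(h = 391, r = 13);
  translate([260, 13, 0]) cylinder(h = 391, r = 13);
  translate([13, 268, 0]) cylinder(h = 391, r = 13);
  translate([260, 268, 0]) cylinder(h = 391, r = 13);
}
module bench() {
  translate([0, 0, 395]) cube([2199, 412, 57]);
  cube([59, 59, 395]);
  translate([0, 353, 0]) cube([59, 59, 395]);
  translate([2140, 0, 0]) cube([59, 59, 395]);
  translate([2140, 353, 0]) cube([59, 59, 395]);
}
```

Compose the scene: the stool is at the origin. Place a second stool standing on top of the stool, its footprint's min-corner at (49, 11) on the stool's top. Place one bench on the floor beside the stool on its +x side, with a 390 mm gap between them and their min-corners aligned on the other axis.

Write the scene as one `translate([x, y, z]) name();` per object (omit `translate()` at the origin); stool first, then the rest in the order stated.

stool();
translate([49, 11, 384]) stool_2();
translate([723, 0, 0]) bench();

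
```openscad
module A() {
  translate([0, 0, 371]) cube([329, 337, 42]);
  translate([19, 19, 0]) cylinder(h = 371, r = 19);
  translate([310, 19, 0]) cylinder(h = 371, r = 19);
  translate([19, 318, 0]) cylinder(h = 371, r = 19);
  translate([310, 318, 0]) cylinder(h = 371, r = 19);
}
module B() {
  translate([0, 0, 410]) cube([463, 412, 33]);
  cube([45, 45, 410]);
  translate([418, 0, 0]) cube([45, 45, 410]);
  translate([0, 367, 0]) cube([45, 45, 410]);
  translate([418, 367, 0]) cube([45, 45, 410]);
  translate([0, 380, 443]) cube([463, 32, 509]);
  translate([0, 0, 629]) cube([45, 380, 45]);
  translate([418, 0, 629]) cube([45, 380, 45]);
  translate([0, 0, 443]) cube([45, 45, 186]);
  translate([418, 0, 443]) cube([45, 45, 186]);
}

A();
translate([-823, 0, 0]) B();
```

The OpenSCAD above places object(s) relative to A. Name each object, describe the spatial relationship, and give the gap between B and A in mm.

A is a stool. B is a chair. The chair is on the floor beside the stool on its −x side. The gap between the chair and the stool is 360 mm.

The chair's nearest face is 360 mm from the stool's −x face.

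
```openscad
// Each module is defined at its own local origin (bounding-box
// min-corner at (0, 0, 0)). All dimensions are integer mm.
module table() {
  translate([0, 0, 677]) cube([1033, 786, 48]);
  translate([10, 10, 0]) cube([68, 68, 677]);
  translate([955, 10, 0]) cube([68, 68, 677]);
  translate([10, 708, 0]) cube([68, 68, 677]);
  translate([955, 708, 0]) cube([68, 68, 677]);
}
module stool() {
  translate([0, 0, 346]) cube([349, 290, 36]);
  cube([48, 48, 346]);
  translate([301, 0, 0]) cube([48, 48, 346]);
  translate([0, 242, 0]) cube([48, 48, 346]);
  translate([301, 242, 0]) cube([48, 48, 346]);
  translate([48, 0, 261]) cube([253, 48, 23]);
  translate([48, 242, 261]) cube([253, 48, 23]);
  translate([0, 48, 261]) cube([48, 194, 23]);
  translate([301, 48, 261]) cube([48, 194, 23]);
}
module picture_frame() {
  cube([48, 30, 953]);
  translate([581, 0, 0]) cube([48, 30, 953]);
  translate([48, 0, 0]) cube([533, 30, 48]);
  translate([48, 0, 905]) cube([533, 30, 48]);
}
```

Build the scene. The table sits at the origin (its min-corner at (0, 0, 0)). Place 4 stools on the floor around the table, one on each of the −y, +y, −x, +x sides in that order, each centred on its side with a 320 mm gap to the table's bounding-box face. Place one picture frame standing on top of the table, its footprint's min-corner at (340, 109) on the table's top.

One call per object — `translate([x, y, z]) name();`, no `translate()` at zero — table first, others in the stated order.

table();
translate([342, -610, 0]) stool();
translate([342, 1106, 0]) stool();
translate([-669, 248, 0]) stool();
translate([1353, 248, 0]) stool();
translate([340, 109, 725]) picture_frame();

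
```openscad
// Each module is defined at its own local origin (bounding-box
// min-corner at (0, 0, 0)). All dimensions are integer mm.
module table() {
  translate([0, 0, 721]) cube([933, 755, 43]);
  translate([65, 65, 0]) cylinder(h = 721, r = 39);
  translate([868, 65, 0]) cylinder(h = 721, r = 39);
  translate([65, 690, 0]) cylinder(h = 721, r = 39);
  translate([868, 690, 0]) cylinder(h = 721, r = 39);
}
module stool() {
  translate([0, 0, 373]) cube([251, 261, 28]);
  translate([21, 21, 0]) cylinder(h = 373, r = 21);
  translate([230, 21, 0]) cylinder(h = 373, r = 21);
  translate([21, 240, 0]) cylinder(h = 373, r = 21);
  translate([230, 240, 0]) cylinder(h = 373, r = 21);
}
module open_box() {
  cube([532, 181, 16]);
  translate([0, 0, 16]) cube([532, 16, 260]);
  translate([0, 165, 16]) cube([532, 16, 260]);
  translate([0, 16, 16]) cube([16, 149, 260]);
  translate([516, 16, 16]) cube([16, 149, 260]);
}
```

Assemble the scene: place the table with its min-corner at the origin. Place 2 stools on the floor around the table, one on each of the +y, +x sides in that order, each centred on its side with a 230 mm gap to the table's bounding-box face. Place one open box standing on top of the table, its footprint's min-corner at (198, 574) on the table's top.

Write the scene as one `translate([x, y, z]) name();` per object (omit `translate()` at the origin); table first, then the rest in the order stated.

table();
translate([341, 985, 0]) stool();
translate([1163, 247, 0]) stool();
translate([198, 574, 764]) open_box();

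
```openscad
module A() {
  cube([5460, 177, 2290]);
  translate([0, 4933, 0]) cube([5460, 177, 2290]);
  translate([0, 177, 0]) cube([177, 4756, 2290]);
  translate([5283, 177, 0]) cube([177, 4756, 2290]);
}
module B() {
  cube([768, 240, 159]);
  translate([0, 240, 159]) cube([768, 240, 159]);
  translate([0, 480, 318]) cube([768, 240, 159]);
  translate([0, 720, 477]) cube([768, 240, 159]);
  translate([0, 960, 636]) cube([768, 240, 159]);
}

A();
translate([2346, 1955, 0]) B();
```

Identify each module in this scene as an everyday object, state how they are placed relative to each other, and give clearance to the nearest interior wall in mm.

A is a house frame. B is a staircase. The staircase sits inside the house frame, centred. The clearance to the nearest interior wall is 1778 mm.

Clearances: x = 2169, y = 1778; minimum 1778 mm.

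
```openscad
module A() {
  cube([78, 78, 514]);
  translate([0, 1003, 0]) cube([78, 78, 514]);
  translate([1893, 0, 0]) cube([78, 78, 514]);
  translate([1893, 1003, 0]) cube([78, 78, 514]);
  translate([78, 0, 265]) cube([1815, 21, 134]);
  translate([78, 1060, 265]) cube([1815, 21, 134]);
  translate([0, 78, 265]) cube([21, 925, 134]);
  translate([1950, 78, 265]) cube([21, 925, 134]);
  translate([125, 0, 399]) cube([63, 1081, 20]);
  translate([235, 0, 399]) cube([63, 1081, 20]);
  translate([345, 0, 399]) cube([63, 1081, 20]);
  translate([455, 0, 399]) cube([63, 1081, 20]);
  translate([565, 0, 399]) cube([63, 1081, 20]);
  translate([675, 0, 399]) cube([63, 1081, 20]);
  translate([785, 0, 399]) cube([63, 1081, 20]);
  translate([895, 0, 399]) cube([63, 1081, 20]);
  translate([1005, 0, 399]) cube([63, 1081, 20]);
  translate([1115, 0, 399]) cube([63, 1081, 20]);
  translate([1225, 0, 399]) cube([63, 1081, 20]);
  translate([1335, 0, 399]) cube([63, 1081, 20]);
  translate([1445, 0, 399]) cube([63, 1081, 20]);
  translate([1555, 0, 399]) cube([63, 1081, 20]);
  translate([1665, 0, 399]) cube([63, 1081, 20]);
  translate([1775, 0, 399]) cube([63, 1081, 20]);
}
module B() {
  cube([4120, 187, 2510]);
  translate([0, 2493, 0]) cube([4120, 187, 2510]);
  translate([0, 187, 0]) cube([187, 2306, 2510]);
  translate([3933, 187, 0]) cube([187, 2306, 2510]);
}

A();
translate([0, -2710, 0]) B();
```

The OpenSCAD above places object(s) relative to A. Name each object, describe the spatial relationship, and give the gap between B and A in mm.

The house frame's nearest face is 30 mm from the bed frame's −y face.

A is a bed frame. B is a house frame. The house frame is on the floor beside the bed frame on its −y side. The gap between the house frame and the bed frame is 30 mm.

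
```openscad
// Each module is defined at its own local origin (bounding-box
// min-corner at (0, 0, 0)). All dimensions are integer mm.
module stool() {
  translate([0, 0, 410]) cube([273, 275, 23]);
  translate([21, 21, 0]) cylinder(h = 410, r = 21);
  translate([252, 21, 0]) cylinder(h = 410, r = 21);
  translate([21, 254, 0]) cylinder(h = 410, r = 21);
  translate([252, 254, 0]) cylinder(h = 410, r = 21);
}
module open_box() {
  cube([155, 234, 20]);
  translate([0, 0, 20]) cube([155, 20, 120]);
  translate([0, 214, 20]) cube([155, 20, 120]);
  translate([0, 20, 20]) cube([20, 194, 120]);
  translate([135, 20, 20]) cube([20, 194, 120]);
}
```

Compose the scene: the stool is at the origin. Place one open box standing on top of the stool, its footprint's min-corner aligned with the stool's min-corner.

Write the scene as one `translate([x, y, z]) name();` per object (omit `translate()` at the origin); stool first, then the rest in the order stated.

stool();
translate([0, 0, 433]) open_box();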